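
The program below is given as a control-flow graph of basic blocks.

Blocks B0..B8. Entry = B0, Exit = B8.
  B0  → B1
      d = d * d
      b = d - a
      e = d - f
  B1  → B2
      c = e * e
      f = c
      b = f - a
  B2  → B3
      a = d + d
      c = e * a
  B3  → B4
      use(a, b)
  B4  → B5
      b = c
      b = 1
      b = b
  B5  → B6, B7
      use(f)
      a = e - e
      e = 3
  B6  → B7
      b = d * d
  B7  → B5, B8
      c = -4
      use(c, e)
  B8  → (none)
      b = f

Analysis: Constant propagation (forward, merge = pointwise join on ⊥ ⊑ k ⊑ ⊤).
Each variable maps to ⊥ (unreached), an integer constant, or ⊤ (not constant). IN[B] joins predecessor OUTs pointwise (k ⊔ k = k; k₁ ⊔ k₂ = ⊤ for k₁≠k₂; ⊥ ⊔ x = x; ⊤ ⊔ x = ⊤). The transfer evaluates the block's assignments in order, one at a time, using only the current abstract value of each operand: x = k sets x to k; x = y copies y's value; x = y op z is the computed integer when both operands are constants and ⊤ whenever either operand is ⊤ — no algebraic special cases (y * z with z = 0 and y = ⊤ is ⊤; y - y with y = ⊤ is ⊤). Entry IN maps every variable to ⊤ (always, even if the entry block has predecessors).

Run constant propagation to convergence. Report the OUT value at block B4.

Answer: {a: ⊤, b: 1, c: ⊤, d: ⊤, e: ⊤, f: ⊤}

Working:
Per-block solution:
  B0: | IN=(all ⊤) | OUT=(all ⊤)
  B1: | IN=(all ⊤) | OUT=(all ⊤)
  B2: | IN=(all ⊤) | OUT=(all ⊤)
  B3: | IN=(all ⊤) | OUT=(all ⊤)
  B4: | IN=(all ⊤) | OUT={b:1; rest ⊤}
  B5: | IN=(all ⊤) | OUT={e:3; rest ⊤}
  B6: | IN={e:3; rest ⊤} | OUT={e:3; rest ⊤}
  B7: | IN={e:3; rest ⊤} | OUT={c:-4, e:3; rest ⊤}
  B8: | IN={c:-4, e:3; rest ⊤} | OUT={c:-4, e:3; rest ⊤}

Merge at B4: IN[B4] = OUT[B3] = {a: ⊤, b: ⊤, c: ⊤, d: ⊤, e: ⊤, f: ⊤}
Applying B4's transfer function to that IN value gives OUT[B4] (row B4 above).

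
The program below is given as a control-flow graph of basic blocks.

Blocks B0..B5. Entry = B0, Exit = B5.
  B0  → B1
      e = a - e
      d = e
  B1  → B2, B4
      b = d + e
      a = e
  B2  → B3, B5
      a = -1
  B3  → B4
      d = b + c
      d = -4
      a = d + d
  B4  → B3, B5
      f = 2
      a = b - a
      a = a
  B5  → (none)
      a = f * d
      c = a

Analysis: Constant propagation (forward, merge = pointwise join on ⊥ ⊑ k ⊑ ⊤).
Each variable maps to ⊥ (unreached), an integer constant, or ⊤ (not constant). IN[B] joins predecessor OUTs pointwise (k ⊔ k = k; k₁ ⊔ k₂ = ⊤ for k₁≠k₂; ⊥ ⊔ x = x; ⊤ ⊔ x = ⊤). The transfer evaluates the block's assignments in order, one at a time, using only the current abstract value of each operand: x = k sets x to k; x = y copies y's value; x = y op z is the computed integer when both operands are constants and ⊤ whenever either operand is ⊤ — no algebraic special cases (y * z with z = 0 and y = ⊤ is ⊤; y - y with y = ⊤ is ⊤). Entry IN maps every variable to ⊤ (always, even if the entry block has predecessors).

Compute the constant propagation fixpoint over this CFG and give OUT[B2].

Answer: {a: -1, b: ⊤, c: ⊤, d: ⊤, e: ⊤, f: ⊤}

Trace:
Fixpoint table:
  B0:   IN=(all ⊤)   OUT=(all ⊤)
  B1:   IN=(all ⊤)   OUT=(all ⊤)
  B2:   IN=(all ⊤)   OUT={a:-1; rest ⊤}
  B3:   IN=(all ⊤)   OUT={a:-8, d:-4; rest ⊤}
  B4:   IN=(all ⊤)   OUT={f:2; rest ⊤}
  B5:   IN=(all ⊤)   OUT=(all ⊤)

Merge at B2: IN[B2] = OUT[B1] = {a: ⊤, b: ⊤, c: ⊤, d: ⊤, e: ⊤, f: ⊤}
Applying B2's transfer function to that IN value gives OUT[B2] (row B2 above).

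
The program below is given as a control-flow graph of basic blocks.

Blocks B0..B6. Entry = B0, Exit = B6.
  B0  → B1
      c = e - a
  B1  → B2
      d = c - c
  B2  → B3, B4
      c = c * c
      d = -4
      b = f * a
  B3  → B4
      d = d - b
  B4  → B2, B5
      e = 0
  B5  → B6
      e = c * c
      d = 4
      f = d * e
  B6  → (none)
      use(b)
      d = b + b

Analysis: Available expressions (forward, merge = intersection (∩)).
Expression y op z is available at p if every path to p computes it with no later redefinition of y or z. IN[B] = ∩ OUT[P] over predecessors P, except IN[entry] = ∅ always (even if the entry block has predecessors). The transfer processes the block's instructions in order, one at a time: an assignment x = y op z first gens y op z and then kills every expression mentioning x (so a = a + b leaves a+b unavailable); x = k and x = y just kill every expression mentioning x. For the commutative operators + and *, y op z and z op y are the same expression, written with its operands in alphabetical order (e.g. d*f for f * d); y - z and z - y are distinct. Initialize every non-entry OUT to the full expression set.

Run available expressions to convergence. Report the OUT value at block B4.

Fixpoint table:
  B0: | IN={} | OUT={e-a}
  B1: | IN={e-a} | OUT={c-c, e-a}
  B2: | IN={} | OUT={a*f}
  B3: | IN={a*f} | OUT={a*f}
  B4: | IN={a*f} | OUT={a*f}
  B5: | IN={a*f} | OUT={c*c, d*e}
  B6: | IN={c*c, d*e} | OUT={b+b, c*c}

Merge at B4: IN[B4] = OUT[B2] ∩ OUT[B3] = {a*f}
Applying B4's transfer function to that IN value gives OUT[B4] (row B4 above).

Answer: {a*f}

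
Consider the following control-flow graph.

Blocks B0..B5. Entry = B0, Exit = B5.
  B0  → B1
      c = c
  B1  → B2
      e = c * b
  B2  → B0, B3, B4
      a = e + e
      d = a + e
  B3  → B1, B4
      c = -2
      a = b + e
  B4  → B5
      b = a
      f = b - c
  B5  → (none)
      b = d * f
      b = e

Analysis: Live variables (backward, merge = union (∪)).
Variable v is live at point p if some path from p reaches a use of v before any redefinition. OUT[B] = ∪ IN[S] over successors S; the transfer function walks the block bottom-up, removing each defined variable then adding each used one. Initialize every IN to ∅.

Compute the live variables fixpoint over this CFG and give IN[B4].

Answer: {a, c, d, e}

Working:
Fixpoint table:
  B0:  IN={b, c}  OUT={b, c}
  B1:  IN={b, c}  OUT={b, c, e}
  B2:  IN={b, c, e}  OUT={a, b, c, d, e}
  B3:  IN={b, d, e}  OUT={a, b, c, d, e}
  B4:  IN={a, c, d, e}  OUT={d, e, f}
  B5:  IN={d, e, f}  OUT={}

Merge at B4: OUT[B4] = IN[B5] = {d, e, f}
Applying B4's transfer function to that OUT value gives IN[B4] (row B4 above).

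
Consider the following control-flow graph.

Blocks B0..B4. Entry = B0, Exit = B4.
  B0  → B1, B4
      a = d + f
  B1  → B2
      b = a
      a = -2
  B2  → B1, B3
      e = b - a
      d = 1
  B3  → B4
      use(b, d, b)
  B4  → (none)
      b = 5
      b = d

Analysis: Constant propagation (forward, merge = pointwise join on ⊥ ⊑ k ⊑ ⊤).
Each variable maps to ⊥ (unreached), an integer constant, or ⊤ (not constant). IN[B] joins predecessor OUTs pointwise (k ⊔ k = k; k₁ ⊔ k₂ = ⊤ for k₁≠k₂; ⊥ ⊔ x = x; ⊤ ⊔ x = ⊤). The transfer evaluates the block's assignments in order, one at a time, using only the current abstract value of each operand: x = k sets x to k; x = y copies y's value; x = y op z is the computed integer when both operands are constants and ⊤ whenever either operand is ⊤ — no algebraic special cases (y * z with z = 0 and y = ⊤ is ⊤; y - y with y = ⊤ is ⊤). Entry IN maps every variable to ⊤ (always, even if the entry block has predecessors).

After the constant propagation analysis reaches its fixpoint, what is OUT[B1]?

Per-block solution:
  B0:  IN=(all ⊤)  OUT=(all ⊤)
  B1:  IN=(all ⊤)  OUT={a:-2; rest ⊤}
  B2:  IN={a:-2; rest ⊤}  OUT={a:-2, d:1; rest ⊤}
  B3:  IN={a:-2, d:1; rest ⊤}  OUT={a:-2, d:1; rest ⊤}
  B4:  IN=(all ⊤)  OUT=(all ⊤)

Merge at B1: IN[B1] = OUT[B0] ⊔ OUT[B2] = {a: ⊤, b: ⊤, c: ⊤, d: ⊤, e: ⊤, f: ⊤}
Applying B1's transfer function to that IN value gives OUT[B1] (row B1 above).

Answer: {a: -2, b: ⊤, c: ⊤, d: ⊤, e: ⊤, f: ⊤}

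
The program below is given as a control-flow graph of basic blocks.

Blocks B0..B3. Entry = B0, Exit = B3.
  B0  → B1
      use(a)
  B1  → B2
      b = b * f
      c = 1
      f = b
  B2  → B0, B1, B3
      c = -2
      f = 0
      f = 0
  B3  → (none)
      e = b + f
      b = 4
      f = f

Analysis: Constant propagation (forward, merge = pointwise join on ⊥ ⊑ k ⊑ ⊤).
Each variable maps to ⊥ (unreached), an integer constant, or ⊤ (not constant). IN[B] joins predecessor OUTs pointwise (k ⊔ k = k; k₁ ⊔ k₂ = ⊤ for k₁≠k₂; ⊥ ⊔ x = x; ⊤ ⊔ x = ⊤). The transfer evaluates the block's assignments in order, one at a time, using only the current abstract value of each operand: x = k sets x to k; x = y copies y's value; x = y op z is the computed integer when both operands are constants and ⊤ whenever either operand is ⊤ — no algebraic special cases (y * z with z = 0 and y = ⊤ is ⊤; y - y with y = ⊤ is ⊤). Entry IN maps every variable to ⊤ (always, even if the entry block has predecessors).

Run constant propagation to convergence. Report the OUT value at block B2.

Fixpoint table:
  B0: | IN=(all ⊤) | OUT=(all ⊤)
  B1: | IN=(all ⊤) | OUT={c:1; rest ⊤}
  B2: | IN={c:1; rest ⊤} | OUT={c:-2, f:0; rest ⊤}
  B3: | IN={c:-2, f:0; rest ⊤} | OUT={b:4, c:-2, f:0; rest ⊤}

Merge at B2: IN[B2] = OUT[B1] = {a: ⊤, b: ⊤, c: 1, d: ⊤, e: ⊤, f: ⊤}
Applying B2's transfer function to that IN value gives OUT[B2] (row B2 above).

Answer: {a: ⊤, b: ⊤, c: -2, d: ⊤, e: ⊤, f: 0}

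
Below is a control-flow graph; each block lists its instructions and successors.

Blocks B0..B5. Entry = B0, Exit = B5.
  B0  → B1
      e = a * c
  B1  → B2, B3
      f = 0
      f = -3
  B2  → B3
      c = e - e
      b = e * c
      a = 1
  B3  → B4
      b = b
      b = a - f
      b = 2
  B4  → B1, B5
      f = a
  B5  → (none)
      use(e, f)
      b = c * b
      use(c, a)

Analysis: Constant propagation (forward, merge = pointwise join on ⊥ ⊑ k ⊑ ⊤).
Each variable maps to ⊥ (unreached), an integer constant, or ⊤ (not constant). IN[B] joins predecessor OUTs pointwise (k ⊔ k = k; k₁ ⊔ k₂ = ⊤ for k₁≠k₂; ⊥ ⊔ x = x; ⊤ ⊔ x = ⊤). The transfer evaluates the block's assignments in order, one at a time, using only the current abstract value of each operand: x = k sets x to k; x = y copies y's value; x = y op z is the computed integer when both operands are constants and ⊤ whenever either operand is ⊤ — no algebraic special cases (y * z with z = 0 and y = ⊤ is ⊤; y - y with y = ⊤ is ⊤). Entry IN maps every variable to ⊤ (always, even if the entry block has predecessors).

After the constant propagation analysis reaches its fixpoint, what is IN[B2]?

Per-block solution:
  B0: | IN=(all ⊤) | OUT=(all ⊤)
  B1: | IN=(all ⊤) | OUT={f:-3; rest ⊤}
  B2: | IN={f:-3; rest ⊤} | OUT={a:1, f:-3; rest ⊤}
  B3: | IN={f:-3; rest ⊤} | OUT={b:2, f:-3; rest ⊤}
  B4: | IN={b:2, f:-3; rest ⊤} | OUT={b:2; rest ⊤}
  B5: | IN={b:2; rest ⊤} | OUT=(all ⊤)

Merge at B2: IN[B2] = OUT[B1] = {a: ⊤, b: ⊤, c: ⊤, d: ⊤, e: ⊤, f: -3}

Answer: {a: ⊤, b: ⊤, c: ⊤, d: ⊤, e: ⊤, f: -3}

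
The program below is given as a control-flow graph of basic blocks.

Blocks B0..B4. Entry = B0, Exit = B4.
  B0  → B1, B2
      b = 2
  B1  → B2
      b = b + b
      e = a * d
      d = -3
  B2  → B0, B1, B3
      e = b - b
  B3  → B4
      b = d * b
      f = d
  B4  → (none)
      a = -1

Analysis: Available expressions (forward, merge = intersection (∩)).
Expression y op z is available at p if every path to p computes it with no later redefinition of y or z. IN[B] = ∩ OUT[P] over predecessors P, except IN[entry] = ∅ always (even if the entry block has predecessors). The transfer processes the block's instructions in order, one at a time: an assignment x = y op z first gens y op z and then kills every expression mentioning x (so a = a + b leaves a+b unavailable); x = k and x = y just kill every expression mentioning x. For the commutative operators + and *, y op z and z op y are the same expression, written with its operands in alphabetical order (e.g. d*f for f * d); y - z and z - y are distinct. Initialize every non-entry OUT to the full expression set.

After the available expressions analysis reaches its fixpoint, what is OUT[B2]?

Answer: {b-b}

Working:
Per-block solution:
  B0:  IN={}  OUT={}
  B1:  IN={}  OUT={}
  B2:  IN={}  OUT={b-b}
  B3:  IN={b-b}  OUT={}
  B4:  IN={}  OUT={}

Merge at B2: IN[B2] = OUT[B0] ∩ OUT[B1] = {}
Applying B2's transfer function to that IN value gives OUT[B2] (row B2 above).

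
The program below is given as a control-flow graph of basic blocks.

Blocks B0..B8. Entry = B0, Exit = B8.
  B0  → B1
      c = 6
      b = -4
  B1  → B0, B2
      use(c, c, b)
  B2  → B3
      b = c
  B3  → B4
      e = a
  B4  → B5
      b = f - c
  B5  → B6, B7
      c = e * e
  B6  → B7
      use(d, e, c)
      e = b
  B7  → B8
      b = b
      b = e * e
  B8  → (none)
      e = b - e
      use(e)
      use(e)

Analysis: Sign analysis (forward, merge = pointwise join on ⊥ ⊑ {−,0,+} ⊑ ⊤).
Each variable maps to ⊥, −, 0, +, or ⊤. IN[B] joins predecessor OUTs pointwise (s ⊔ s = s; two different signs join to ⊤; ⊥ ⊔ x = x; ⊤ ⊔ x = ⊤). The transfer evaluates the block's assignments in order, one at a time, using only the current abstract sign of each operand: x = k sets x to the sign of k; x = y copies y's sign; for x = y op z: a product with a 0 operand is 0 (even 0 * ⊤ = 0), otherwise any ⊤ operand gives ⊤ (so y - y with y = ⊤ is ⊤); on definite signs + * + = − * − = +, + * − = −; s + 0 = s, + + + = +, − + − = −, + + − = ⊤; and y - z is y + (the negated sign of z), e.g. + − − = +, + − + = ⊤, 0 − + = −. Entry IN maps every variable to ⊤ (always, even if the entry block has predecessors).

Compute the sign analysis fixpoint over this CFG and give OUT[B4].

Answer: {a: ⊤, b: ⊤, c: +, d: ⊤, e: ⊤, f: ⊤}

Trace:
Per-block solution:
  B0:  IN=(all ⊤)  OUT={b:-, c:+; rest ⊤}
  B1:  IN={b:-, c:+; rest ⊤}  OUT={b:-, c:+; rest ⊤}
  B2:  IN={b:-, c:+; rest ⊤}  OUT={b:+, c:+; rest ⊤}
  B3:  IN={b:+, c:+; rest ⊤}  OUT={b:+, c:+; rest ⊤}
  B4:  IN={b:+, c:+; rest ⊤}  OUT={c:+; rest ⊤}
  B5:  IN={c:+; rest ⊤}  OUT=(all ⊤)
  B6:  IN=(all ⊤)  OUT=(all ⊤)
  B7:  IN=(all ⊤)  OUT=(all ⊤)
  B8:  IN=(all ⊤)  OUT=(all ⊤)

Merge at B4: IN[B4] = OUT[B3] = {a: ⊤, b: +, c: +, d: ⊤, e: ⊤, f: ⊤}
Applying B4's transfer function to that IN value gives OUT[B4] (row B4 above).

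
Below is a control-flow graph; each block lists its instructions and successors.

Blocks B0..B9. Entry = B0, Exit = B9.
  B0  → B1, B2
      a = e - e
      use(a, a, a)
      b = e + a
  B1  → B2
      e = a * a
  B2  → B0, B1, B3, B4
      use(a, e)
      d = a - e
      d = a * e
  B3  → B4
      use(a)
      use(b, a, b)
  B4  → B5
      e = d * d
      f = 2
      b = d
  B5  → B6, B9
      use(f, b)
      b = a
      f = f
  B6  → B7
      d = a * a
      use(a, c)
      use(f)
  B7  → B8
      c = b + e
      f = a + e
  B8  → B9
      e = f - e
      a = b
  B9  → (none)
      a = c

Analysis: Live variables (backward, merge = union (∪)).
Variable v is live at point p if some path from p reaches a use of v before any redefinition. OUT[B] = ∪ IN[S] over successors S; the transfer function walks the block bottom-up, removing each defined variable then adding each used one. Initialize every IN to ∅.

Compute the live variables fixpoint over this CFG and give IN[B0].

Fixpoint table:
  B0:  IN={c, e}  OUT={a, b, c, e}
  B1:  IN={a, b, c}  OUT={a, b, c, e}
  B2:  IN={a, b, c, e}  OUT={a, b, c, d, e}
  B3:  IN={a, b, c, d}  OUT={a, c, d}
  B4:  IN={a, c, d}  OUT={a, b, c, e, f}
  B5:  IN={a, b, c, e, f}  OUT={a, b, c, e, f}
  B6:  IN={a, b, c, e, f}  OUT={a, b, e}
  B7:  IN={a, b, e}  OUT={b, c, e, f}
  B8:  IN={b, c, e, f}  OUT={c}
  B9:  IN={c}  OUT={}

Merge at B0: OUT[B0] = IN[B1] ⊔ IN[B2] = {a, b, c, e}
Applying B0's transfer function to that OUT value gives IN[B0] (row B0 above).

Answer: {c, e}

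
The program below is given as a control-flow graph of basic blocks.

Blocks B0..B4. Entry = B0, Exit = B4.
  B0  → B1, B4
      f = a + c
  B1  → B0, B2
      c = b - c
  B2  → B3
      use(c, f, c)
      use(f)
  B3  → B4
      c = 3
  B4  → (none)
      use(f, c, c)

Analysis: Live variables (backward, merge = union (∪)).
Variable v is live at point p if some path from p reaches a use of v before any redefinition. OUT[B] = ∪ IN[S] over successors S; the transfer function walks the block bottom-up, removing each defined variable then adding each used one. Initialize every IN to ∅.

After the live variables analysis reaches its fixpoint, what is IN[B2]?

Answer: {c, f}

Working:
Converged values:
  B0:   IN={a, b, c}   OUT={a, b, c, f}
  B1:   IN={a, b, c, f}   OUT={a, b, c, f}
  B2:   IN={c, f}   OUT={f}
  B3:   IN={f}   OUT={c, f}
  B4:   IN={c, f}   OUT={}

Merge at B2: OUT[B2] = IN[B3] = {f}
Applying B2's transfer function to that OUT value gives IN[B2] (row B2 above).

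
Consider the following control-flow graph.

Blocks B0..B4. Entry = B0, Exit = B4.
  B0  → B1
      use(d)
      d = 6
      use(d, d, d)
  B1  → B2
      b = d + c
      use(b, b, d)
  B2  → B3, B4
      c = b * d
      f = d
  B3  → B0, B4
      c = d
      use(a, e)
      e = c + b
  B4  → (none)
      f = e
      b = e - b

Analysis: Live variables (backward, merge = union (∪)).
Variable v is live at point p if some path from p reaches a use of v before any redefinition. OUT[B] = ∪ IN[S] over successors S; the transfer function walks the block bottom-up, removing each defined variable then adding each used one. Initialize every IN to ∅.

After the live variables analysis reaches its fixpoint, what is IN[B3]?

Answer: {a, b, d, e}

Derivation:
Fixpoint table:
  B0: | IN={a, c, d, e} | OUT={a, c, d, e}
  B1: | IN={a, c, d, e} | OUT={a, b, d, e}
  B2: | IN={a, b, d, e} | OUT={a, b, d, e}
  B3: | IN={a, b, d, e} | OUT={a, b, c, d, e}
  B4: | IN={b, e} | OUT={}

Merge at B3: OUT[B3] = IN[B0] ⊔ IN[B4] = {a, b, c, d, e}
Applying B3's transfer function to that OUT value gives IN[B3] (row B3 above).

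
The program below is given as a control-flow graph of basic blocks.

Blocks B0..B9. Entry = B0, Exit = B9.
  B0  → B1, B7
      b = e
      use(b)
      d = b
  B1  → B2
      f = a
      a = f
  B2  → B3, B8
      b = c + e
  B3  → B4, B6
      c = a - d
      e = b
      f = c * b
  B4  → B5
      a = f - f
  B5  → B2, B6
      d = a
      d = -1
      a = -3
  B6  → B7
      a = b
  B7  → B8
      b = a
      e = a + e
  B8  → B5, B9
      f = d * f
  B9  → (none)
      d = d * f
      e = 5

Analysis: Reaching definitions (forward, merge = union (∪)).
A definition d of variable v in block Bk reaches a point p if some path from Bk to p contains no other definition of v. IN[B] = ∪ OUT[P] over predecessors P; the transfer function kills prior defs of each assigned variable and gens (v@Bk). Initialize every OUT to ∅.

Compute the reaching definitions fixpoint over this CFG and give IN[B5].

Answer: {a@B1, a@B4, a@B5, a@B6, b@B2, b@B7, c@B3, d@B0, d@B5, e@B3, e@B7, f@B3, f@B8}

Derivation:
Per-block solution:
  B0:   IN={}   OUT={b@B0, d@B0}
  B1:   IN={b@B0, d@B0}   OUT={a@B1, b@B0, d@B0, f@B1}
  B2:   IN={a@B1, a@B5, b@B0, b@B2, b@B7, c@B3, d@B0, d@B5, e@B3, e@B7, f@B1, f@B3, f@B8}   OUT={a@B1, a@B5, b@B2, c@B3, d@B0, d@B5, e@B3, e@B7, f@B1, f@B3, f@B8}
  B3:   IN={a@B1, a@B5, b@B2, c@B3, d@B0, d@B5, e@B3, e@B7, f@B1, f@B3, f@B8}   OUT={a@B1, a@B5, b@B2, c@B3, d@B0, d@B5, e@B3, f@B3}
  B4:   IN={a@B1, a@B5, b@B2, c@B3, d@B0, d@B5, e@B3, f@B3}   OUT={a@B4, b@B2, c@B3, d@B0, d@B5, e@B3, f@B3}
  B5:   IN={a@B1, a@B4, a@B5, a@B6, b@B2, b@B7, c@B3, d@B0, d@B5, e@B3, e@B7, f@B3, f@B8}   OUT={a@B5, b@B2, b@B7, c@B3, d@B5, e@B3, e@B7, f@B3, f@B8}
  B6:   IN={a@B1, a@B5, b@B2, b@B7, c@B3, d@B0, d@B5, e@B3, e@B7, f@B3, f@B8}   OUT={a@B6, b@B2, b@B7, c@B3, d@B0, d@B5, e@B3, e@B7, f@B3, f@B8}
  B7:   IN={a@B6, b@B0, b@B2, b@B7, c@B3, d@B0, d@B5, e@B3, e@B7, f@B3, f@B8}   OUT={a@B6, b@B7, c@B3, d@B0, d@B5, e@B7, f@B3, f@B8}
  B8:   IN={a@B1, a@B5, a@B6, b@B2, b@B7, c@B3, d@B0, d@B5, e@B3, e@B7, f@B1, f@B3, f@B8}   OUT={a@B1, a@B5, a@B6, b@B2, b@B7, c@B3, d@B0, d@B5, e@B3, e@B7, f@B8}
  B9:   IN={a@B1, a@B5, a@B6, b@B2, b@B7, c@B3, d@B0, d@B5, e@B3, e@B7, f@B8}   OUT={a@B1, a@B5, a@B6, b@B2, b@B7, c@B3, d@B9, e@B9, f@B8}

Merge at B5: IN[B5] = OUT[B4] ⊔ OUT[B8] = {a@B1, a@B4, a@B5, a@B6, b@B2, b@B7, c@B3, d@B0, d@B5, e@B3, e@B7, f@B3, f@B8}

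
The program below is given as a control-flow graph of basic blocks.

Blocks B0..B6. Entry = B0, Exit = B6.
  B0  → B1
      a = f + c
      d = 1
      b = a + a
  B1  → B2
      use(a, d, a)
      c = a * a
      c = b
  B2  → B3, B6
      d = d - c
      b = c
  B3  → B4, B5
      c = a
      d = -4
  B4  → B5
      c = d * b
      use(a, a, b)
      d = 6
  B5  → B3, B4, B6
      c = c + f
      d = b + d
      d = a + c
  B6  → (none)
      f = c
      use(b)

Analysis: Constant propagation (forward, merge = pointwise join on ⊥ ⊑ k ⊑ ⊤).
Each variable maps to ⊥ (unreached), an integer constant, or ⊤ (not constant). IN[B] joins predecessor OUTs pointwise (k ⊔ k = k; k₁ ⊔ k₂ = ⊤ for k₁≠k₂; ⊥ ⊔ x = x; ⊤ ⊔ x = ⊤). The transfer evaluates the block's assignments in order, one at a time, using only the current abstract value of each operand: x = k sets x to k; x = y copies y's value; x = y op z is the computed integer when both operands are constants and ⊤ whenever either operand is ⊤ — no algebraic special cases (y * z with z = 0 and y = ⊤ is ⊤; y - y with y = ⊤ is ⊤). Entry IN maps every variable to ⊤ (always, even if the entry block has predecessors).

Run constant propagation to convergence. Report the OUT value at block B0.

Fixpoint table:
  B0:   IN=(all ⊤)   OUT={d:1; rest ⊤}
  B1:   IN={d:1; rest ⊤}   OUT={d:1; rest ⊤}
  B2:   IN={d:1; rest ⊤}   OUT=(all ⊤)
  B3:   IN=(all ⊤)   OUT={d:-4; rest ⊤}
  B4:   IN=(all ⊤)   OUT={d:6; rest ⊤}
  B5:   IN=(all ⊤)   OUT=(all ⊤)
  B6:   IN=(all ⊤)   OUT=(all ⊤)

B0 is the boundary node: IN[B0] = {a: ⊤, b: ⊤, c: ⊤, d: ⊤, e: ⊤, f: ⊤}
Applying B0's transfer function to that IN value gives OUT[B0] (row B0 above).

Answer: {a: ⊤, b: ⊤, c: ⊤, d: 1, e: ⊤, f: ⊤}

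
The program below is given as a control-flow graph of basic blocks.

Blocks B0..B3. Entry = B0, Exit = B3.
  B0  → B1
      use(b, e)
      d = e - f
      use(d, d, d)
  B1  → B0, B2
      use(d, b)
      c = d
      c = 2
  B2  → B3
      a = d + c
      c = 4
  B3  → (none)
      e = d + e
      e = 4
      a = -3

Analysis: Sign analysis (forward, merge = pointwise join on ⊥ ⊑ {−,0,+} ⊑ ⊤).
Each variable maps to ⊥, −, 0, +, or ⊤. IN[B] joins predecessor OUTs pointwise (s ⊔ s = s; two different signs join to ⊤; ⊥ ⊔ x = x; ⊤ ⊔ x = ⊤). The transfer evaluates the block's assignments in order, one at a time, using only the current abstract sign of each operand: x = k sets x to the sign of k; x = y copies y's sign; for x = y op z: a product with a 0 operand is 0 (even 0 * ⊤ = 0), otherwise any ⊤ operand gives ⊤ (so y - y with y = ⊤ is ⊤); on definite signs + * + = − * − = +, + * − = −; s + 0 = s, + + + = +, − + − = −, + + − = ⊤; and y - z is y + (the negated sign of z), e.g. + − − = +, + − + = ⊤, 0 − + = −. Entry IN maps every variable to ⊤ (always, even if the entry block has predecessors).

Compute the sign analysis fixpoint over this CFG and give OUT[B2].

Converged values:
  B0:   IN=(all ⊤)   OUT=(all ⊤)
  B1:   IN=(all ⊤)   OUT={c:+; rest ⊤}
  B2:   IN={c:+; rest ⊤}   OUT={c:+; rest ⊤}
  B3:   IN={c:+; rest ⊤}   OUT={a:-, c:+, e:+; rest ⊤}

Merge at B2: IN[B2] = OUT[B1] = {a: ⊤, b: ⊤, c: +, d: ⊤, e: ⊤, f: ⊤}
Applying B2's transfer function to that IN value gives OUT[B2] (row B2 above).

Answer: {a: ⊤, b: ⊤, c: +, d: ⊤, e: ⊤, f: ⊤}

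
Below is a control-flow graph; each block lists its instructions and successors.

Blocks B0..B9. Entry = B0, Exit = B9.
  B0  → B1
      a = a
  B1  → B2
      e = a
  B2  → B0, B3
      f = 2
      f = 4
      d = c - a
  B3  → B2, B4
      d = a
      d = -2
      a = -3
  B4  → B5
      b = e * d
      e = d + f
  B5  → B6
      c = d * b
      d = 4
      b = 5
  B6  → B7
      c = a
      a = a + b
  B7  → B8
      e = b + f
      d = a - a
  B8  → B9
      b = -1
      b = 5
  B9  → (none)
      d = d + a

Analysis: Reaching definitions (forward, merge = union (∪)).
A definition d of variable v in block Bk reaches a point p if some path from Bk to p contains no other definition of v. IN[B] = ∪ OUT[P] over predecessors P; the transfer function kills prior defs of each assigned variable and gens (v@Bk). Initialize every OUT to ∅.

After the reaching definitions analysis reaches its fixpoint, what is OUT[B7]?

Answer: {a@B6, b@B5, c@B6, d@B7, e@B7, f@B2}

Derivation:
Per-block solution:
  B0:  IN={a@B0, a@B3, d@B2, e@B1, f@B2}  OUT={a@B0, d@B2, e@B1, f@B2}
  B1:  IN={a@B0, d@B2, e@B1, f@B2}  OUT={a@B0, d@B2, e@B1, f@B2}
  B2:  IN={a@B0, a@B3, d@B2, d@B3, e@B1, f@B2}  OUT={a@B0, a@B3, d@B2, e@B1, f@B2}
  B3:  IN={a@B0, a@B3, d@B2, e@B1, f@B2}  OUT={a@B3, d@B3, e@B1, f@B2}
  B4:  IN={a@B3, d@B3, e@B1, f@B2}  OUT={a@B3, b@B4, d@B3, e@B4, f@B2}
  B5:  IN={a@B3, b@B4, d@B3, e@B4, f@B2}  OUT={a@B3, b@B5, c@B5, d@B5, e@B4, f@B2}
  B6:  IN={a@B3, b@B5, c@B5, d@B5, e@B4, f@B2}  OUT={a@B6, b@B5, c@B6, d@B5, e@B4, f@B2}
  B7:  IN={a@B6, b@B5, c@B6, d@B5, e@B4, f@B2}  OUT={a@B6, b@B5, c@B6, d@B7, e@B7, f@B2}
  B8:  IN={a@B6, b@B5, c@B6, d@B7, e@B7, f@B2}  OUT={a@B6, b@B8, c@B6, d@B7, e@B7, f@B2}
  B9:  IN={a@B6, b@B8, c@B6, d@B7, e@B7, f@B2}  OUT={a@B6, b@B8, c@B6, d@B9, e@B7, f@B2}

Merge at B7: IN[B7] = OUT[B6] = {a@B6, b@B5, c@B6, d@B5, e@B4, f@B2}
Applying B7's transfer function to that IN value gives OUT[B7] (row B7 above).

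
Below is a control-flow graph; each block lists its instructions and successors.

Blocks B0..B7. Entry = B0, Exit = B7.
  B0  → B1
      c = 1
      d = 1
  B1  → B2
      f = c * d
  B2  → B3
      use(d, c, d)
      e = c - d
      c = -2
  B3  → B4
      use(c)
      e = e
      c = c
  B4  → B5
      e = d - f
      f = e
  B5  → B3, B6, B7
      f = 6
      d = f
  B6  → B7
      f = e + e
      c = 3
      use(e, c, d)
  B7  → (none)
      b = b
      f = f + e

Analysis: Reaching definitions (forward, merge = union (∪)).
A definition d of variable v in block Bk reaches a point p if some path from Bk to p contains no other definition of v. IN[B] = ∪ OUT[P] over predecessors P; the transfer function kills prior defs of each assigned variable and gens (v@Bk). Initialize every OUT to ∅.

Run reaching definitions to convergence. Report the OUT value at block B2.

Answer: {c@B2, d@B0, e@B2, f@B1}

Trace:
Fixpoint table:
  B0:  IN={}  OUT={c@B0, d@B0}
  B1:  IN={c@B0, d@B0}  OUT={c@B0, d@B0, f@B1}
  B2:  IN={c@B0, d@B0, f@B1}  OUT={c@B2, d@B0, e@B2, f@B1}
  B3:  IN={c@B2, c@B3, d@B0, d@B5, e@B2, e@B4, f@B1, f@B5}  OUT={c@B3, d@B0, d@B5, e@B3, f@B1, f@B5}
  B4:  IN={c@B3, d@B0, d@B5, e@B3, f@B1, f@B5}  OUT={c@B3, d@B0, d@B5, e@B4, f@B4}
  B5:  IN={c@B3, d@B0, d@B5, e@B4, f@B4}  OUT={c@B3, d@B5, e@B4, f@B5}
  B6:  IN={c@B3, d@B5, e@B4, f@B5}  OUT={c@B6, d@B5, e@B4, f@B6}
  B7:  IN={c@B3, c@B6, d@B5, e@B4, f@B5, f@B6}  OUT={b@B7, c@B3, c@B6, d@B5, e@B4, f@B7}

Merge at B2: IN[B2] = OUT[B1] = {c@B0, d@B0, f@B1}
Applying B2's transfer function to that IN value gives OUT[B2] (row B2 above).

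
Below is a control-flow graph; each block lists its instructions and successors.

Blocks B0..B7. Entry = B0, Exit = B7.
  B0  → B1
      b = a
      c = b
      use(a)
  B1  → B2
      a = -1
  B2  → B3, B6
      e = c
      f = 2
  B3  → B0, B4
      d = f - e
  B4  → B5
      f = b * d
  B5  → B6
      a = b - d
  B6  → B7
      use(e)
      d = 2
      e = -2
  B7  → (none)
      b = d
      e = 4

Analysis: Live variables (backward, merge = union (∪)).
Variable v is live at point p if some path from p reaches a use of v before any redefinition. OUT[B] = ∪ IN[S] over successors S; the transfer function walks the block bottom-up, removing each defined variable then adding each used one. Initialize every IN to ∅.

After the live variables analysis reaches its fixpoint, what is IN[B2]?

Per-block solution:
  B0:   IN={a}   OUT={b, c}
  B1:   IN={b, c}   OUT={a, b, c}
  B2:   IN={a, b, c}   OUT={a, b, e, f}
  B3:   IN={a, b, e, f}   OUT={a, b, d, e}
  B4:   IN={b, d, e}   OUT={b, d, e}
  B5:   IN={b, d, e}   OUT={e}
  B6:   IN={e}   OUT={d}
  B7:   IN={d}   OUT={}

Merge at B2: OUT[B2] = IN[B3] ⊔ IN[B6] = {a, b, e, f}
Applying B2's transfer function to that OUT value gives IN[B2] (row B2 above).

Answer: {a, b, c}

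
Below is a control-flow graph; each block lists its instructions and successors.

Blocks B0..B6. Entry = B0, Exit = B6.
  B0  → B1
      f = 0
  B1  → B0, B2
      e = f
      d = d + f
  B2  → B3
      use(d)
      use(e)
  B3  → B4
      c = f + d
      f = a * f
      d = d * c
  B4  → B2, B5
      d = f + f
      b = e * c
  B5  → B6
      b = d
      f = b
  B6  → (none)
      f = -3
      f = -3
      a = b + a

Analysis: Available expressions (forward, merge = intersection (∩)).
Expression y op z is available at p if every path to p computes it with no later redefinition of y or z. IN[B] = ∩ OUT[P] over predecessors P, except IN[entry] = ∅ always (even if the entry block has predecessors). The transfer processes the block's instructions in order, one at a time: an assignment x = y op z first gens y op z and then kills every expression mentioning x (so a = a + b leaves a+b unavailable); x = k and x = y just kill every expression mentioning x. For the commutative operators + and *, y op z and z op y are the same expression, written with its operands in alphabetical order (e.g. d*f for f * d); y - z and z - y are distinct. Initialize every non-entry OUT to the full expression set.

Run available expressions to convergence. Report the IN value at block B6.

Converged values:
  B0:   IN={}   OUT={}
  B1:   IN={}   OUT={}
  B2:   IN={}   OUT={}
  B3:   IN={}   OUT={}
  B4:   IN={}   OUT={c*e, f+f}
  B5:   IN={c*e, f+f}   OUT={c*e}
  B6:   IN={c*e}   OUT={c*e}

Merge at B6: IN[B6] = OUT[B5] = {c*e}

Answer: {c*e}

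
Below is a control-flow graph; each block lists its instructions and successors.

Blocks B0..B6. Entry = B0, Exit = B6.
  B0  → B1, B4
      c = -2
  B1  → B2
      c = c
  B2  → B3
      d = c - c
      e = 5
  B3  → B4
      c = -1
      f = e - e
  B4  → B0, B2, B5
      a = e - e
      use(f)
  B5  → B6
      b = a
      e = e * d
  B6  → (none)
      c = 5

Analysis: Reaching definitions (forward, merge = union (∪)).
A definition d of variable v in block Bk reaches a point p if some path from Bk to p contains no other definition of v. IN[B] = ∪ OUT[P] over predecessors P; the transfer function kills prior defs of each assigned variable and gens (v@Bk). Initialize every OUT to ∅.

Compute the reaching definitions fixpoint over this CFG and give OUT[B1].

Answer: {a@B4, c@B1, d@B2, e@B2, f@B3}

Derivation:
Per-block solution:
  B0: | IN={a@B4, c@B0, c@B3, d@B2, e@B2, f@B3} | OUT={a@B4, c@B0, d@B2, e@B2, f@B3}
  B1: | IN={a@B4, c@B0, d@B2, e@B2, f@B3} | OUT={a@B4, c@B1, d@B2, e@B2, f@B3}
  B2: | IN={a@B4, c@B0, c@B1, c@B3, d@B2, e@B2, f@B3} | OUT={a@B4, c@B0, c@B1, c@B3, d@B2, e@B2, f@B3}
  B3: | IN={a@B4, c@B0, c@B1, c@B3, d@B2, e@B2, f@B3} | OUT={a@B4, c@B3, d@B2, e@B2, f@B3}
  B4: | IN={a@B4, c@B0, c@B3, d@B2, e@B2, f@B3} | OUT={a@B4, c@B0, c@B3, d@B2, e@B2, f@B3}
  B5: | IN={a@B4, c@B0, c@B3, d@B2, e@B2, f@B3} | OUT={a@B4, b@B5, c@B0, c@B3, d@B2, e@B5, f@B3}
  B6: | IN={a@B4, b@B5, c@B0, c@B3, d@B2, e@B5, f@B3} | OUT={a@B4, b@B5, c@B6, d@B2, e@B5, f@B3}

Merge at B1: IN[B1] = OUT[B0] = {a@B4, c@B0, d@B2, e@B2, f@B3}
Applying B1's transfer function to that IN value gives OUT[B1] (row B1 above).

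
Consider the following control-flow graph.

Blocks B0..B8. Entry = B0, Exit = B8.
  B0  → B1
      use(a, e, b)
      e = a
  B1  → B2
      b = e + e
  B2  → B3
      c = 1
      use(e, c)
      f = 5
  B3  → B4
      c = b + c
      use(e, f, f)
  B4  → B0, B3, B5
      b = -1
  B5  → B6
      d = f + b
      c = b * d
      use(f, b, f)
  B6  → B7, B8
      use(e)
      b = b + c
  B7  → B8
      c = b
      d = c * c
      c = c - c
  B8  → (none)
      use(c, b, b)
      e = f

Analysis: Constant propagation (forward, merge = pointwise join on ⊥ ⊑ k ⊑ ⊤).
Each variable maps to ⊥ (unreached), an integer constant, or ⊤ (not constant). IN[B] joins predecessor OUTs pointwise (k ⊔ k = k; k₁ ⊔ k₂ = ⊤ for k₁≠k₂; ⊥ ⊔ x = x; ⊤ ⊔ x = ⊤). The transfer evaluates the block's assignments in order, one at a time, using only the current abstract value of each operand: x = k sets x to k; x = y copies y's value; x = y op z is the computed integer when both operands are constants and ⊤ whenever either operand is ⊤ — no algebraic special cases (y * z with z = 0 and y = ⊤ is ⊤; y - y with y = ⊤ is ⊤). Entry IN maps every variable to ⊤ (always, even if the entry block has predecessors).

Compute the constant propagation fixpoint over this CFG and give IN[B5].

Answer: {a: ⊤, b: -1, c: ⊤, d: ⊤, e: ⊤, f: 5}

Working:
Fixpoint table:
  B0: | IN=(all ⊤) | OUT=(all ⊤)
  B1: | IN=(all ⊤) | OUT=(all ⊤)
  B2: | IN=(all ⊤) | OUT={c:1, f:5; rest ⊤}
  B3: | IN={f:5; rest ⊤} | OUT={f:5; rest ⊤}
  B4: | IN={f:5; rest ⊤} | OUT={b:-1, f:5; rest ⊤}
  B5: | IN={b:-1, f:5; rest ⊤} | OUT={b:-1, c:-4, d:4, f:5; rest ⊤}
  B6: | IN={b:-1, c:-4, d:4, f:5; rest ⊤} | OUT={b:-5, c:-4, d:4, f:5; rest ⊤}
  B7: | IN={b:-5, c:-4, d:4, f:5; rest ⊤} | OUT={b:-5, c:0, d:25, f:5; rest ⊤}
  B8: | IN={b:-5, f:5; rest ⊤} | OUT={b:-5, e:5, f:5; rest ⊤}

Merge at B5: IN[B5] = OUT[B4] = {a: ⊤, b: -1, c: ⊤, d: ⊤, e: ⊤, f: 5}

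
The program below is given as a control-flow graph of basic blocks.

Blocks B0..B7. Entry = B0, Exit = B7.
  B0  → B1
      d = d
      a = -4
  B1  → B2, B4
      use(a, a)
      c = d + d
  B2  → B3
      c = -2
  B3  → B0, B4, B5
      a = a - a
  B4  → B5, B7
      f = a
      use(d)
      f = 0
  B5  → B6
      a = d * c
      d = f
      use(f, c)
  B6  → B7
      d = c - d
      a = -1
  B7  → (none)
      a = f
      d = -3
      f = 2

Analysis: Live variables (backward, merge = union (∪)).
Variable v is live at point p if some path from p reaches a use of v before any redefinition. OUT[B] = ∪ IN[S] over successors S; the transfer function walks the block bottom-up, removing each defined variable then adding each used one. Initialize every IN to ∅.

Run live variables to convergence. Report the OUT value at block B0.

Answer: {a, d, f}

Working:
Fixpoint table:
  B0:   IN={d, f}   OUT={a, d, f}
  B1:   IN={a, d, f}   OUT={a, c, d, f}
  B2:   IN={a, d, f}   OUT={a, c, d, f}
  B3:   IN={a, c, d, f}   OUT={a, c, d, f}
  B4:   IN={a, c, d}   OUT={c, d, f}
  B5:   IN={c, d, f}   OUT={c, d, f}
  B6:   IN={c, d, f}   OUT={f}
  B7:   IN={f}   OUT={}

Merge at B0: OUT[B0] = IN[B1] = {a, d, f}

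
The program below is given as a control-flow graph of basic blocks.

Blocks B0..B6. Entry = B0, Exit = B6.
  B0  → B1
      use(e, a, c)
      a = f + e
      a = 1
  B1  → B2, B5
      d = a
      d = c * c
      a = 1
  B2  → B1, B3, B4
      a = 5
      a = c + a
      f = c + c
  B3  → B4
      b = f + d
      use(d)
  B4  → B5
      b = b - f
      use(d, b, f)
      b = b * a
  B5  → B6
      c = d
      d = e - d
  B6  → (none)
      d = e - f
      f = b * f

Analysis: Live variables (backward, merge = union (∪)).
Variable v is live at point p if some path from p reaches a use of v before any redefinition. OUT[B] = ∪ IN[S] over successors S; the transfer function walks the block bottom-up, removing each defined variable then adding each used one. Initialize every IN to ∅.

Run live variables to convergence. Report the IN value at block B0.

Fixpoint table:
  B0:   IN={a, b, c, e, f}   OUT={a, b, c, e, f}
  B1:   IN={a, b, c, e, f}   OUT={b, c, d, e, f}
  B2:   IN={b, c, d, e}   OUT={a, b, c, d, e, f}
  B3:   IN={a, d, e, f}   OUT={a, b, d, e, f}
  B4:   IN={a, b, d, e, f}   OUT={b, d, e, f}
  B5:   IN={b, d, e, f}   OUT={b, e, f}
  B6:   IN={b, e, f}   OUT={}

Merge at B0: OUT[B0] = IN[B1] = {a, b, c, e, f}
Applying B0's transfer function to that OUT value gives IN[B0] (row B0 above).

Answer: {a, b, c, e, f}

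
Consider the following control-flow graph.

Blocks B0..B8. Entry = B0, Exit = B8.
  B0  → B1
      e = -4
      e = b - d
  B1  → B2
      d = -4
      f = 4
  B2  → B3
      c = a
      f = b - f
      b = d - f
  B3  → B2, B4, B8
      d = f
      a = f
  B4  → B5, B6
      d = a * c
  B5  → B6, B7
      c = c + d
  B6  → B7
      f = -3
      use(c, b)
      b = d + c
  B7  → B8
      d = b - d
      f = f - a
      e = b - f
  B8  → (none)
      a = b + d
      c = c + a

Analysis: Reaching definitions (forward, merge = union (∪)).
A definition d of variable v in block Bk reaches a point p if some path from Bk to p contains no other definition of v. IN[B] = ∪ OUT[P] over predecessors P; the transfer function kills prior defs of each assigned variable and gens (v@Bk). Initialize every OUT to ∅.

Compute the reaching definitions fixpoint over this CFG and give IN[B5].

Answer: {a@B3, b@B2, c@B2, d@B4, e@B0, f@B2}

Derivation:
Converged values:
  B0:   IN={}   OUT={e@B0}
  B1:   IN={e@B0}   OUT={d@B1, e@B0, f@B1}
  B2:   IN={a@B3, b@B2, c@B2, d@B1, d@B3, e@B0, f@B1, f@B2}   OUT={a@B3, b@B2, c@B2, d@B1, d@B3, e@B0, f@B2}
  B3:   IN={a@B3, b@B2, c@B2, d@B1, d@B3, e@B0, f@B2}   OUT={a@B3, b@B2, c@B2, d@B3, e@B0, f@B2}
  B4:   IN={a@B3, b@B2, c@B2, d@B3, e@B0, f@B2}   OUT={a@B3, b@B2, c@B2, d@B4, e@B0, f@B2}
  B5:   IN={a@B3, b@B2, c@B2, d@B4, e@B0, f@B2}   OUT={a@B3, b@B2, c@B5, d@B4, e@B0, f@B2}
  B6:   IN={a@B3, b@B2, c@B2, c@B5, d@B4, e@B0, f@B2}   OUT={a@B3, b@B6, c@B2, c@B5, d@B4, e@B0, f@B6}
  B7:   IN={a@B3, b@B2, b@B6, c@B2, c@B5, d@B4, e@B0, f@B2, f@B6}   OUT={a@B3, b@B2, b@B6, c@B2, c@B5, d@B7, e@B7, f@B7}
  B8:   IN={a@B3, b@B2, b@B6, c@B2, c@B5, d@B3, d@B7, e@B0, e@B7, f@B2, f@B7}   OUT={a@B8, b@B2, b@B6, c@B8, d@B3, d@B7, e@B0, e@B7, f@B2, f@B7}

Merge at B5: IN[B5] = OUT[B4] = {a@B3, b@B2, c@B2, d@B4, e@B0, f@B2}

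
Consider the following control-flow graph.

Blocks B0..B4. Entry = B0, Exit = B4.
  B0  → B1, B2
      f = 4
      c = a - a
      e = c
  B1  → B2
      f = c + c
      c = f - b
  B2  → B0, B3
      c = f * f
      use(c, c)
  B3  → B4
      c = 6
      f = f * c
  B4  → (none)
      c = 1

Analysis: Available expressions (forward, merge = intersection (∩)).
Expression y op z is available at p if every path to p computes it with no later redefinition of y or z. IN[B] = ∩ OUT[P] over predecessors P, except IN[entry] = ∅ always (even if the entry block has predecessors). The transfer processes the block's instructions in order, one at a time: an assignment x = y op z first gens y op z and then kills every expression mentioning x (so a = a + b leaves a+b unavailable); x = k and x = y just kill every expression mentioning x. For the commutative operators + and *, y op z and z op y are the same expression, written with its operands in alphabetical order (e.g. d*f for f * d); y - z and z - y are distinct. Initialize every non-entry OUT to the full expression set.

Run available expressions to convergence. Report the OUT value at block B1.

Answer: {a-a, f-b}

Working:
Converged values:
  B0:   IN={}   OUT={a-a}
  B1:   IN={a-a}   OUT={a-a, f-b}
  B2:   IN={a-a}   OUT={a-a, f*f}
  B3:   IN={a-a, f*f}   OUT={a-a}
  B4:   IN={a-a}   OUT={a-a}

Merge at B1: IN[B1] = OUT[B0] = {a-a}
Applying B1's transfer function to that IN value gives OUT[B1] (row B1 above).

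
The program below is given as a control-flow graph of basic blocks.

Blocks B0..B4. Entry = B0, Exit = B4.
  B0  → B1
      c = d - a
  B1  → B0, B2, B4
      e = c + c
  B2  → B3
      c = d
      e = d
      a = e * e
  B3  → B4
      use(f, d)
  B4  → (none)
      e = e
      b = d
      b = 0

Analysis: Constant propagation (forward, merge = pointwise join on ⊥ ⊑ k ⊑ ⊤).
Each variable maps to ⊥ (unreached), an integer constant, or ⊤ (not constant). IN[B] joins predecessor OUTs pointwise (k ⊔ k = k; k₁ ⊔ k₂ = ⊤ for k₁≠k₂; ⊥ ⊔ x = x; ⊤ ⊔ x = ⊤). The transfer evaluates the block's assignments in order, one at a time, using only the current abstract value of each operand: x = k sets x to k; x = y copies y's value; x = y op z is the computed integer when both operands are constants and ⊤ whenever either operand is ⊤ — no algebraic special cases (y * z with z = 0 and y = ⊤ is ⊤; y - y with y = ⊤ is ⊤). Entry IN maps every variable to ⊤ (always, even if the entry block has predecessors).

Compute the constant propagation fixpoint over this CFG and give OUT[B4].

Answer: {a: ⊤, b: 0, c: ⊤, d: ⊤, e: ⊤, f: ⊤}

Working:
Converged values:
  B0:   IN=(all ⊤)   OUT=(all ⊤)
  B1:   IN=(all ⊤)   OUT=(all ⊤)
  B2:   IN=(all ⊤)   OUT=(all ⊤)
  B3:   IN=(all ⊤)   OUT=(all ⊤)
  B4:   IN=(all ⊤)   OUT={b:0; rest ⊤}

Merge at B4: IN[B4] = OUT[B1] ⊔ OUT[B3] = {a: ⊤, b: ⊤, c: ⊤, d: ⊤, e: ⊤, f: ⊤}
Applying B4's transfer function to that IN value gives OUT[B4] (row B4 above).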